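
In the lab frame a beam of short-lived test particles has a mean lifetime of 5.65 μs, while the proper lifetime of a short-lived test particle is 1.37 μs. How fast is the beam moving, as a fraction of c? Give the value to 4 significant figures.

γ = Δt/τ₀ = 5.65/1.37 = 4.12409
β = √(1 − 1/γ²) = √(1 − 1/4.12409²) = 0.9702

β ≈ 0.9702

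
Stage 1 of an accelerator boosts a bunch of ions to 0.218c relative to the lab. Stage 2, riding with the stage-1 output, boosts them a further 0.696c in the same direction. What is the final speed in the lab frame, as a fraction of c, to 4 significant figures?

Compose boost 2: (0.696 + 0.218)/(1 + 0.696×0.218) = 0.9140/1.15173 = 0.7936

u ≈ 0.7936c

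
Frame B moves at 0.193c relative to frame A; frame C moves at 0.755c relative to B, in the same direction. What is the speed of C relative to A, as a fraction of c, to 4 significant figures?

u ≈ 0.8274c

Compose boost 2: (0.755 + 0.193)/(1 + 0.755×0.193) = 0.9480/1.14572 = 0.8274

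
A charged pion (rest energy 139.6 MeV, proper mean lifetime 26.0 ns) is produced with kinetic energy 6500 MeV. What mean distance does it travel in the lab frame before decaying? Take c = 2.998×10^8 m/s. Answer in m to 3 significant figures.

γ = 1 + K/(m₀c²) = 1 + 6500/139.6 = 47.562
β = √(1 − 1/γ²) = 0.99978
Dilated lifetime: γτ₀ = 47.562 × 26.0 ns = 1236.6 ns
d = βc·γτ₀ = 0.99978 × (2.998×10^8 m/s) × 1.2366×10^-6 s = 371 m

d ≈ 371 m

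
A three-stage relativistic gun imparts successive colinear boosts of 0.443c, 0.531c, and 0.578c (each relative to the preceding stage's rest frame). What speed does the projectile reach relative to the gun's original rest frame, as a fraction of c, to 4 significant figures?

u ≈ 0.9387c

Compose boost 2: (0.531 + 0.443)/(1 + 0.531×0.443) = 0.9740/1.23523 = 0.788515
Compose boost 3: (0.578 + 0.788515)/(1 + 0.578×0.788515) = 1.36652/1.45576 = 0.9387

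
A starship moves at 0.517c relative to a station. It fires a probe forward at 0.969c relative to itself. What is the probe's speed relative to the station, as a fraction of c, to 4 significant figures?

u ≈ 0.9900c

Relativistic velocity addition: u = (u' + v)/(1 + u'v/c²)
= (0.969 + 0.517)/(1 + 0.969×0.517) = 1.486/1.50097 = 0.9900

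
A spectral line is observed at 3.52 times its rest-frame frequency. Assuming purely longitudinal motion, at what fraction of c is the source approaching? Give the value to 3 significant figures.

β ≈ 0.851

f_obs/f_src = √((1+β)/(1−β)) = 3.52  ⇒  (1+β)/(1−β) = 12.390
β = |1 − D²|/(1 + D²) = |1 − 12.390|/(1 + 12.390) = 0.851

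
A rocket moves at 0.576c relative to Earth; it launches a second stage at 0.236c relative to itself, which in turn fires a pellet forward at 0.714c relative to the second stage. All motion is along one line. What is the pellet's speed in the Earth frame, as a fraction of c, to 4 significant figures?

Compose boost 2: (0.236 + 0.576)/(1 + 0.236×0.576) = 0.8120/1.13594 = 0.714829
Compose boost 3: (0.714 + 0.714829)/(1 + 0.714×0.714829) = 1.42883/1.51039 = 0.9460

u ≈ 0.9460c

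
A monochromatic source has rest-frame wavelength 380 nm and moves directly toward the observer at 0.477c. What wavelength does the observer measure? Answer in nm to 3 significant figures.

Relativistic Doppler: λ_obs = λ_src √((1−β)/(1+β))
= 380 × √(0.52300/1.4770) = 380 × 0.59506 = 226 nm

λ_obs ≈ 226 nm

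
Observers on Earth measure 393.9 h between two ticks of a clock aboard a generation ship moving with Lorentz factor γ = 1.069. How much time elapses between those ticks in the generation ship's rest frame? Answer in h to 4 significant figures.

τ₀ ≈ 368.5 h

γ = 1.069 (given)
Proper time: τ₀ = Δt/γ = 393.9/1.069 = 368.5 h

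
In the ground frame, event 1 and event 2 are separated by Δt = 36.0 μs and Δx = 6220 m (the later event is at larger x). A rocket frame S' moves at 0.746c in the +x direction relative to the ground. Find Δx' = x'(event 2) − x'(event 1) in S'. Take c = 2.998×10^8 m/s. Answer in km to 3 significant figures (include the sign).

Δx' ≈ -2.75 km

γ = 1/√(1 − 0.746²) = 1.5016
Δx' = γ(Δx − vΔt) = 1.5016 × (6220 m − 0.746×(2.998×10^8 m/s)×36.0×10^-6 s)
= 1.5016 × (-1831.4 m) = -2.75 km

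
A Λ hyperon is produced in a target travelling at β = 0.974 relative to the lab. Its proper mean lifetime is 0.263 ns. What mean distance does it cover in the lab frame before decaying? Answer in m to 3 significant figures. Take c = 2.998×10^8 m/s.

d ≈ 0.339 m

γ = 1/√(1 − 0.974²) = 4.4141
Dilated lifetime: Δt = γτ₀ = 4.4141 × 0.263 ns = 1.1609 ns
d = vΔt = 0.974c × 1.1609 ns = 2.9201×10^8 m/s × 1.1609×10^-9 s = 0.339 m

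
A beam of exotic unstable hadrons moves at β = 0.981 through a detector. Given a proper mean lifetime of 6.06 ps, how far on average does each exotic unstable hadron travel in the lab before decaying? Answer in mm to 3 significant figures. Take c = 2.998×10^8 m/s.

d ≈ 9.19 mm

γ = 1/√(1 − 0.981²) = 5.1544
Dilated lifetime: Δt = γτ₀ = 5.1544 × 6.06 ps = 31.236 ps
d = vΔt = 0.981c × 31.236 ps = 2.9410×10^8 m/s × 3.1236×10^-11 s = 9.19 mm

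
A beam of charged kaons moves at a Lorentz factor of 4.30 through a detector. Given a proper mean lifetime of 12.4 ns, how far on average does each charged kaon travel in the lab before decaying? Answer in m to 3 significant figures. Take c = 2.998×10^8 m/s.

β = √(1 − 1/γ²) = √(1 − 1/4.30²) = 0.97258
Dilated lifetime: Δt = γτ₀ = 4.30 × 12.4 ns = 53.320 ns
d = vΔt = 0.97258c × 53.320 ns = 2.9158×10^8 m/s × 5.3320×10^-8 s = 15.5 m

d ≈ 15.5 m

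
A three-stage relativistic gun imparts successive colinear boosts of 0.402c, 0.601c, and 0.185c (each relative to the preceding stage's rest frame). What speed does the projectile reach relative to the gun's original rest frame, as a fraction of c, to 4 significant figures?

u ≈ 0.8637c

Compose boost 2: (0.601 + 0.402)/(1 + 0.601×0.402) = 1.003/1.24160 = 0.807827
Compose boost 3: (0.185 + 0.807827)/(1 + 0.185×0.807827) = 0.992827/1.14945 = 0.8637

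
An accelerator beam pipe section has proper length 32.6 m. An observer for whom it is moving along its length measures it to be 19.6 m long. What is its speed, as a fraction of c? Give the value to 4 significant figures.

γ = L₀/L = 32.6/19.6 = 1.66327
β = √(1 − 1/γ²) = 0.7991

β ≈ 0.7991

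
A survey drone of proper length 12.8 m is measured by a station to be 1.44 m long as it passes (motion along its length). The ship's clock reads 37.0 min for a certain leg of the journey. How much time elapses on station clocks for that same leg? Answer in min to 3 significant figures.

Δt ≈ 329 min

Length contraction ⇒ γ = L₀/L = 12.8/1.44 = 8.8889
Time dilation: Δt = γτ₀ = 8.8889 × 37.0 min = 329 min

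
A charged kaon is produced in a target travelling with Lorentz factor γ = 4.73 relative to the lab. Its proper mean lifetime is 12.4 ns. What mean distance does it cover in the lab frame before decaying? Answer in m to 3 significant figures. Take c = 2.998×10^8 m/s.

d ≈ 17.2 m

β = √(1 − 1/γ²) = √(1 − 1/4.73²) = 0.97740
Dilated lifetime: Δt = γτ₀ = 4.73 × 12.4 ns = 58.652 ns
d = vΔt = 0.97740c × 58.652 ns = 2.9302×10^8 m/s × 5.8652×10^-8 s = 17.2 m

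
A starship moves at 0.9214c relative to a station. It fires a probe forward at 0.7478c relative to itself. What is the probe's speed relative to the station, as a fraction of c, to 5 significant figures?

u ≈ 0.98826c

Relativistic velocity addition: u = (u' + v)/(1 + u'v/c²)
= (0.7478 + 0.9214)/(1 + 0.7478×0.9214) = 1.6692/1.689023 = 0.98826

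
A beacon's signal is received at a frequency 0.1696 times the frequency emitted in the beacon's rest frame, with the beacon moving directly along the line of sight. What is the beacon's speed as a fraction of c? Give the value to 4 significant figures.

f_obs/f_src = √((1−β)/(1+β)) = 0.1696  ⇒  (1−β)/(1+β) = 0.0287642
β = |1 − D²|/(1 + D²) = |1 − 0.0287642|/(1 + 0.0287642) = 0.9441

β ≈ 0.9441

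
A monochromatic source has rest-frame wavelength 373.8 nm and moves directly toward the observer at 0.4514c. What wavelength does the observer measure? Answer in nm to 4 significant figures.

Relativistic Doppler: λ_obs = λ_src √((1−β)/(1+β))
= 373.8 × √(0.548600/1.45140) = 373.8 × 0.614801 = 229.8 nm

λ_obs ≈ 229.8 nm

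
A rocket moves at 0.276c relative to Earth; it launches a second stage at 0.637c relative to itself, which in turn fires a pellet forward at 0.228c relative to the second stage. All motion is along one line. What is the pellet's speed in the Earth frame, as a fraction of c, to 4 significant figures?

u ≈ 0.8534c

Compose boost 2: (0.637 + 0.276)/(1 + 0.637×0.276) = 0.9130/1.17581 = 0.776485
Compose boost 3: (0.228 + 0.776485)/(1 + 0.228×0.776485) = 1.00448/1.17704 = 0.8534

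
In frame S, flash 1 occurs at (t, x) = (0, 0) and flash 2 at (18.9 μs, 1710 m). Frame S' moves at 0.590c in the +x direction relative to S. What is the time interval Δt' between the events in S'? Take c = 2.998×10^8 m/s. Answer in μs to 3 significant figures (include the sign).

Δt' ≈ 19.2 μs

γ = 1/√(1 − 0.590²) = 1.2385
Δt' = γ(Δt − vΔx/c²) = 1.2385 × (18.9 μs − 0.590×1710 m / (2.998×10^8 m/s))
= 1.2385 × (15.535 μs) = 19.2 μs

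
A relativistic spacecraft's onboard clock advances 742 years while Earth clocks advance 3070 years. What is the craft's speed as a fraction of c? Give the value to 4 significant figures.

γ = Δt/τ₀ = 3070/742 = 4.13747
β = √(1 − 1/γ²) = √(1 − 1/4.13747²) = 0.9704

β ≈ 0.9704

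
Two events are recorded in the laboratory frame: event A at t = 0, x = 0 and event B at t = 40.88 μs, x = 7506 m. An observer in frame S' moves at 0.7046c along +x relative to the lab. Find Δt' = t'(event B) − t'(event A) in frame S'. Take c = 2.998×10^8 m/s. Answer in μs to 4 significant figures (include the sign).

γ = 1/√(1 − 0.7046²) = 1.40924
Δt' = γ(Δt − vΔx/c²) = 1.40924 × (40.88 μs − 0.7046×7506 m / (2.998×10^8 m/s))
= 1.40924 × (23.2391 μs) = 32.75 μs

Δt' ≈ 32.75 μs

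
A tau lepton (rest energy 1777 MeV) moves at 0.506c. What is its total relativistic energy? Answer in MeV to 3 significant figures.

E ≈ 2060 MeV

γ = 1/√(1 − 0.506²) = 1.1594
E = γm₀c² = 1.1594 × 1777 MeV = 2060 MeV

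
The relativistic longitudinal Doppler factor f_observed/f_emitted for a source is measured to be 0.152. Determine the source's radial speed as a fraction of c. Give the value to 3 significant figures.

f_obs/f_src = √((1−β)/(1+β)) = 0.152  ⇒  (1−β)/(1+β) = 0.023104
β = |1 − D²|/(1 + D²) = |1 − 0.023104|/(1 + 0.023104) = 0.955

β ≈ 0.955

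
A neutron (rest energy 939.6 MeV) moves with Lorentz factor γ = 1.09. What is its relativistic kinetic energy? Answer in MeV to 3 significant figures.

K ≈ 84.6 MeV

γ = 1.09 (given)
K = (γ − 1)m₀c² = (1.09 − 1) × 939.6 MeV = 0.090000 × 939.6 MeV = 84.6 MeV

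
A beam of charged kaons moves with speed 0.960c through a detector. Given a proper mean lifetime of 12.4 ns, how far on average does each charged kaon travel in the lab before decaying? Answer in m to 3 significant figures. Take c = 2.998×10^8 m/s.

γ = 1/√(1 − 0.960²) = 3.5714
Dilated lifetime: Δt = γτ₀ = 3.5714 × 12.4 ns = 44.286 ns
d = vΔt = 0.960c × 44.286 ns = 2.8781×10^8 m/s × 4.4286×10^-8 s = 12.7 m

d ≈ 12.7 m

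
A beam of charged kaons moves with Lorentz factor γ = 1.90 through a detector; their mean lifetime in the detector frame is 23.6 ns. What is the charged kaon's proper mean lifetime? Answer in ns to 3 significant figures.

τ₀ ≈ 12.4 ns

γ = 1.90 (given)
Proper time: τ₀ = Δt/γ = 23.6/1.90 = 12.4 ns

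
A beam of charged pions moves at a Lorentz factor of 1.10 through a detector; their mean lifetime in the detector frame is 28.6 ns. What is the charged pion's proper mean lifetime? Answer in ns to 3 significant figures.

γ = 1.10 (given)
Proper time: τ₀ = Δt/γ = 28.6/1.10 = 26.0 ns

τ₀ ≈ 26.0 ns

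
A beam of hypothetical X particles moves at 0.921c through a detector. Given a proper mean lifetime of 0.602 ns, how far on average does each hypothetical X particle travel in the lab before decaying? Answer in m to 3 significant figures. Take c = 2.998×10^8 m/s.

γ = 1/√(1 − 0.921²) = 2.5670
Dilated lifetime: Δt = γτ₀ = 2.5670 × 0.602 ns = 1.5453 ns
d = vΔt = 0.921c × 1.5453 ns = 2.7612×10^8 m/s × 1.5453×10^-9 s = 0.427 m

d ≈ 0.427 m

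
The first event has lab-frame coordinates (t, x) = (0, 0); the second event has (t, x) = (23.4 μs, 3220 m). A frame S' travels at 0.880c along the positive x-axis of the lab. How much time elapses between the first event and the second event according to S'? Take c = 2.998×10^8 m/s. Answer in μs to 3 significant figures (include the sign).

γ = 1/√(1 − 0.880²) = 2.1054
Δt' = γ(Δt − vΔx/c²) = 2.1054 × (23.4 μs − 0.880×3220 m / (2.998×10^8 m/s))
= 2.1054 × (13.948 μs) = 29.4 μs

Δt' ≈ 29.4 μs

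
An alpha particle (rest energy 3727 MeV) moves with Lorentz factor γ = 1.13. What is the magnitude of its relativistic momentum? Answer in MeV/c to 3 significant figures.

β = √(1 − 1/γ²) = √(1 − 1/1.13²) = 0.46568
p = γβm₀c = 1.13 × 0.46568 × 3727 MeV/c = 1960 MeV/c

p ≈ 1960 MeV/c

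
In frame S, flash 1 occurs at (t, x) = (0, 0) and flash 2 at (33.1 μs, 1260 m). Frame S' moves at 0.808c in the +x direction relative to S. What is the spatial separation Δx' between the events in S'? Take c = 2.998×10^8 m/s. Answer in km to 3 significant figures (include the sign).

Δx' ≈ -11.5 km

γ = 1/√(1 − 0.808²) = 1.6973
Δx' = γ(Δx − vΔt) = 1.6973 × (1260 m − 0.808×(2.998×10^8 m/s)×33.1×10^-6 s)
= 1.6973 × (-6758.1 m) = -11.5 km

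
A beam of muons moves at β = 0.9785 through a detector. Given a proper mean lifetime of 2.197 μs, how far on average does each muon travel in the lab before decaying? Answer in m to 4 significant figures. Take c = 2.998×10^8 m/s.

d ≈ 3125 m

γ = 1/√(1 − 0.9785²) = 4.84856
Dilated lifetime: Δt = γτ₀ = 4.84856 × 2.197 μs = 10.6523 μs
d = vΔt = 0.9785c × 10.6523 μs = 2.93354×10^8 m/s × 1.06523×10^-5 s = 3125 m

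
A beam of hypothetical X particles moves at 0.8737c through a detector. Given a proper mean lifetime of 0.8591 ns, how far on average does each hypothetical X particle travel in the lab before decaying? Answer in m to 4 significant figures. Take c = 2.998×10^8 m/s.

γ = 1/√(1 − 0.8737²) = 2.05565
Dilated lifetime: Δt = γτ₀ = 2.05565 × 0.8591 ns = 1.76601 ns
d = vΔt = 0.8737c × 1.76601 ns = 2.61935×10^8 m/s × 1.76601×10^-9 s = 0.4626 m

d ≈ 0.4626 m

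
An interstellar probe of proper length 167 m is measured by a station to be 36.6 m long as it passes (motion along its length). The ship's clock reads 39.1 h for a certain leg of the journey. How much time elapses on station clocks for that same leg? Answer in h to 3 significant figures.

Δt ≈ 178 h

Length contraction ⇒ γ = L₀/L = 167/36.6 = 4.5628
Time dilation: Δt = γτ₀ = 4.5628 × 39.1 h = 178 h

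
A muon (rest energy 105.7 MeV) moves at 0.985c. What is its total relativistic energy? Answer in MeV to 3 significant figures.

E ≈ 613 MeV

γ = 1/√(1 − 0.985²) = 5.7953
E = γm₀c² = 5.7953 × 105.7 MeV = 613 MeV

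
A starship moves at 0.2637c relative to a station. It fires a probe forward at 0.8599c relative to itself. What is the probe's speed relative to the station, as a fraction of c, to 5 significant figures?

u ≈ 0.91591c

Relativistic velocity addition: u = (u' + v)/(1 + u'v/c²)
= (0.8599 + 0.2637)/(1 + 0.8599×0.2637) = 1.1236/1.226756 = 0.91591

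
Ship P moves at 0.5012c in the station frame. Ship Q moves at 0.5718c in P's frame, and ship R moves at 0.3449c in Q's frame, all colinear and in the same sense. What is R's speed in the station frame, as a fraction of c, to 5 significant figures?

Compose boost 2: (0.5718 + 0.5012)/(1 + 0.5718×0.5012) = 1.0730/1.286586 = 0.8339900
Compose boost 3: (0.3449 + 0.8339900)/(1 + 0.3449×0.8339900) = 1.178890/1.287643 = 0.91554

u ≈ 0.91554c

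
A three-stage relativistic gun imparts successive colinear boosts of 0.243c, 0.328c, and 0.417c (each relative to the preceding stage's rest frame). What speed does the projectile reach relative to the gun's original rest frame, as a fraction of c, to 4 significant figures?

Compose boost 2: (0.328 + 0.243)/(1 + 0.328×0.243) = 0.5710/1.07970 = 0.528849
Compose boost 3: (0.417 + 0.528849)/(1 + 0.417×0.528849) = 0.945849/1.22053 = 0.7749

u ≈ 0.7749c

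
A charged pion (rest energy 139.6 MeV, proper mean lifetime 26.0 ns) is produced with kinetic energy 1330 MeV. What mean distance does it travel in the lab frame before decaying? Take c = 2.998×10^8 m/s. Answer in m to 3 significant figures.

γ = 1 + K/(m₀c²) = 1 + 1330/139.6 = 10.527
β = √(1 − 1/γ²) = 0.99548
Dilated lifetime: γτ₀ = 10.527 × 26.0 ns = 273.71 ns
d = βc·γτ₀ = 0.99548 × (2.998×10^8 m/s) × 2.7371×10^-7 s = 81.7 m

d ≈ 81.7 m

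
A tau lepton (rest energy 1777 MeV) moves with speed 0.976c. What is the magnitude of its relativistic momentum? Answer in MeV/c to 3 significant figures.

γ = 1/√(1 − 0.976²) = 4.5920
p = γβm₀c = 4.5920 × 0.976 × 1777 MeV/c = 7960 MeV/c

p ≈ 7960 MeV/c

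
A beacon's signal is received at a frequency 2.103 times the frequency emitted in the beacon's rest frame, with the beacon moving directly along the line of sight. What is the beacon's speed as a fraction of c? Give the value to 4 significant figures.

f_obs/f_src = √((1+β)/(1−β)) = 2.103  ⇒  (1+β)/(1−β) = 4.42261
β = |1 − D²|/(1 + D²) = |1 − 4.42261|/(1 + 4.42261) = 0.6312

β ≈ 0.6312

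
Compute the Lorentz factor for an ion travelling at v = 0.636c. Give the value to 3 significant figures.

γ = 1/√(1 − β²) = 1/√(1 − 0.636²) = 1/√(0.59550) = 1.30

γ ≈ 1.30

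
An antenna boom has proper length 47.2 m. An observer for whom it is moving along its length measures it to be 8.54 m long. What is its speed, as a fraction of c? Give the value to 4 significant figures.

γ = L₀/L = 47.2/8.54 = 5.52693
β = √(1 − 1/γ²) = 0.9835

β ≈ 0.9835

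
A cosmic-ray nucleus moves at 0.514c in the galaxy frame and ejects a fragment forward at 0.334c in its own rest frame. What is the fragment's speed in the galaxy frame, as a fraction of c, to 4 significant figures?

u ≈ 0.7237c

Compose boost 2: (0.334 + 0.514)/(1 + 0.334×0.514) = 0.8480/1.17168 = 0.7237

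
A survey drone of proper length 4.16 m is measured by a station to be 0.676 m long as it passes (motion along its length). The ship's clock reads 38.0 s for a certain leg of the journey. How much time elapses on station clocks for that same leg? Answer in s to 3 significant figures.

Length contraction ⇒ γ = L₀/L = 4.16/0.676 = 6.1538
Time dilation: Δt = γτ₀ = 6.1538 × 38.0 s = 234 s

Δt ≈ 234 s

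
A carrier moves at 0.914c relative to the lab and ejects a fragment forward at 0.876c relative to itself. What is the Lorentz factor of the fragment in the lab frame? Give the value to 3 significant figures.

γ ≈ 9.20

u_lab = (0.876 + 0.914)/(1 + 0.876×0.914) = 1.790/1.80066 = 0.994078
γ = 1/√(1 − 0.994078²) = 9.20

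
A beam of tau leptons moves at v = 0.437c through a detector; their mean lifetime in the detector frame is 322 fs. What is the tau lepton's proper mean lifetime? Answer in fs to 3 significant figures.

γ = 1/√(1 − 0.437²) = 1.1118
Proper time: τ₀ = Δt/γ = 322/1.1118 = 290 fs

τ₀ ≈ 290 fs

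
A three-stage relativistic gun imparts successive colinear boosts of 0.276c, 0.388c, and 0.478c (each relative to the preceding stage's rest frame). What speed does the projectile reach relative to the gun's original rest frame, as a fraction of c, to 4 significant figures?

u ≈ 0.8376c

Compose boost 2: (0.388 + 0.276)/(1 + 0.388×0.276) = 0.6640/1.10709 = 0.599772
Compose boost 3: (0.478 + 0.599772)/(1 + 0.478×0.599772) = 1.07777/1.28669 = 0.8376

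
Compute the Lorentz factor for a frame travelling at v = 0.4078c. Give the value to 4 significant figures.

γ = 1/√(1 − β²) = 1/√(1 − 0.4078²) = 1/√(0.833699) = 1.095

γ ≈ 1.095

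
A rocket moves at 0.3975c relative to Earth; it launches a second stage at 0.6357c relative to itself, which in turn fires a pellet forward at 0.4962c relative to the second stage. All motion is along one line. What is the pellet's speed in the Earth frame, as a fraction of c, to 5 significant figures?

Compose boost 2: (0.6357 + 0.3975)/(1 + 0.6357×0.3975) = 1.0332/1.252691 = 0.8247846
Compose boost 3: (0.4962 + 0.8247846)/(1 + 0.4962×0.8247846) = 1.320985/1.409258 = 0.93736

u ≈ 0.93736c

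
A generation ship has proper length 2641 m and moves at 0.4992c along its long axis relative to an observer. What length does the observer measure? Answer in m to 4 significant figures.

γ = 1/√(1 − 0.4992²) = 1.15409
Length contraction: L = L₀/γ = 2641/1.15409 = 2288 m

L ≈ 2288 m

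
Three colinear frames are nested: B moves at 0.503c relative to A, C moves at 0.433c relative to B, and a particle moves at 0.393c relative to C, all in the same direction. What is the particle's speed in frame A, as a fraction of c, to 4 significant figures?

Compose boost 2: (0.433 + 0.503)/(1 + 0.433×0.503) = 0.9360/1.21780 = 0.768600
Compose boost 3: (0.393 + 0.768600)/(1 + 0.393×0.768600) = 1.16160/1.30206 = 0.8921

u ≈ 0.8921c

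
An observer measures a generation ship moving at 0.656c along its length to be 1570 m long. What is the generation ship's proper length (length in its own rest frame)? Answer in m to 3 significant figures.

γ = 1/√(1 − 0.656²) = 1.3249
L₀ = γL = 1.3249 × 1570 = 2080 m

L₀ ≈ 2080 m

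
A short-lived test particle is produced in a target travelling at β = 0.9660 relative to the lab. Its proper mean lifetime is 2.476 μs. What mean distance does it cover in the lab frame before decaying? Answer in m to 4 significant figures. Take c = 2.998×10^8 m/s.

d ≈ 2774 m

γ = 1/√(1 − 0.9660²) = 3.86784
Dilated lifetime: Δt = γτ₀ = 3.86784 × 2.476 μs = 9.57678 μs
d = vΔt = 0.9660c × 9.57678 μs = 2.89607×10^8 m/s × 9.57678×10^-6 s = 2774 m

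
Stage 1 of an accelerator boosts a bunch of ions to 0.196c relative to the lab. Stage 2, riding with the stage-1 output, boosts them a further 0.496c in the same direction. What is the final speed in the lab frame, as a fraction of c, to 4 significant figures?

u ≈ 0.6307c

Compose boost 2: (0.496 + 0.196)/(1 + 0.496×0.196) = 0.6920/1.09722 = 0.6307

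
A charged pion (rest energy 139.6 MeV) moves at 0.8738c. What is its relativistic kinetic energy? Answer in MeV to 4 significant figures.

K ≈ 147.5 MeV

γ = 1/√(1 − 0.8738²) = 2.05641
K = (γ − 1)m₀c² = (2.05641 − 1) × 139.6 MeV = 1.05641 × 139.6 MeV = 147.5 MeV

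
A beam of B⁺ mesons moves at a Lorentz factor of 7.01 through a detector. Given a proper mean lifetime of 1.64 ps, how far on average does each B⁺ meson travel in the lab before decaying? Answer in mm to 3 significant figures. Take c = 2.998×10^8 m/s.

β = √(1 − 1/γ²) = √(1 − 1/7.01²) = 0.98977
Dilated lifetime: Δt = γτ₀ = 7.01 × 1.64 ps = 11.496 ps
d = vΔt = 0.98977c × 11.496 ps = 2.9673×10^8 m/s × 1.1496×10^-11 s = 3.41 mm

d ≈ 3.41 mm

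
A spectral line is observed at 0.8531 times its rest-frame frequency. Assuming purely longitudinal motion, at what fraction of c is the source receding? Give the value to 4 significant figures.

β ≈ 0.1576

f_obs/f_src = √((1−β)/(1+β)) = 0.8531  ⇒  (1−β)/(1+β) = 0.727780
β = |1 − D²|/(1 + D²) = |1 − 0.727780|/(1 + 0.727780) = 0.1576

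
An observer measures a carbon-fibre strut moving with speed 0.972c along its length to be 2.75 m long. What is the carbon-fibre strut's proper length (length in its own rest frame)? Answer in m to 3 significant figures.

L₀ ≈ 11.7 m

γ = 1/√(1 − 0.972²) = 4.2557
L₀ = γL = 4.2557 × 2.75 = 11.7 m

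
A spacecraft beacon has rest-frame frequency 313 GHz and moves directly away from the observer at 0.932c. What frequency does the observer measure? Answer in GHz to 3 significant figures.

Relativistic Doppler: f_obs = f_src √((1−β)/(1+β))
= 313 × √(0.068000/1.9320) = 313 × 0.18761 = 58.7 GHz

f_obs ≈ 58.7 GHz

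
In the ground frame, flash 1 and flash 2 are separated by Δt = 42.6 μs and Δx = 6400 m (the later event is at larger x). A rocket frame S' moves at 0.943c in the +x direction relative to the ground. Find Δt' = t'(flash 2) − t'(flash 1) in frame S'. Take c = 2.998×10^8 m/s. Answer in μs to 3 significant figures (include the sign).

Δt' ≈ 67.5 μs

γ = 1/√(1 − 0.943²) = 3.0049
Δt' = γ(Δt − vΔx/c²) = 3.0049 × (42.6 μs − 0.943×6400 m / (2.998×10^8 m/s))
= 3.0049 × (22.469 μs) = 67.5 μs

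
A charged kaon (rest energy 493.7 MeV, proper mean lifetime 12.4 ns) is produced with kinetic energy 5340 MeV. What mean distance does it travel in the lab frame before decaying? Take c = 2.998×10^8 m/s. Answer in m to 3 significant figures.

γ = 1 + K/(m₀c²) = 1 + 5340/493.7 = 11.816
β = √(1 − 1/γ²) = 0.99641
Dilated lifetime: γτ₀ = 11.816 × 12.4 ns = 146.52 ns
d = βc·γτ₀ = 0.99641 × (2.998×10^8 m/s) × 1.4652×10^-7 s = 43.8 m

d ≈ 43.8 m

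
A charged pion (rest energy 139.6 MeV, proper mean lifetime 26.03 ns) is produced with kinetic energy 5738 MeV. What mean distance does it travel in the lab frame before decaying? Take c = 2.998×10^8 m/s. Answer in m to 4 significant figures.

d ≈ 328.5 m

γ = 1 + K/(m₀c²) = 1 + 5738/139.6 = 42.1032
β = √(1 − 1/γ²) = 0.999718
Dilated lifetime: γτ₀ = 42.1032 × 26.03 ns = 1095.95 ns
d = βc·γτ₀ = 0.999718 × (2.998×10^8 m/s) × 1.09595×10^-6 s = 328.5 m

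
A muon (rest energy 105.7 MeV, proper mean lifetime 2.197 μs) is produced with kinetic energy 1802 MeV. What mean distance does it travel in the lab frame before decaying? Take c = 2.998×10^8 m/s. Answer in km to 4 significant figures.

γ = 1 + K/(m₀c²) = 1 + 1802/105.7 = 18.0482
β = √(1 − 1/γ²) = 0.998464
Dilated lifetime: γτ₀ = 18.0482 × 2.197 μs = 39.6520 μs
d = βc·γτ₀ = 0.998464 × (2.998×10^8 m/s) × 3.96520×10^-5 s = 11.87 km

d ≈ 11.87 km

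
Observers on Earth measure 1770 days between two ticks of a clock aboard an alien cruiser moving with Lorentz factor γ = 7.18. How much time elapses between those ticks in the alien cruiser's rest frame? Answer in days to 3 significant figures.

τ₀ ≈ 247 days

γ = 7.18 (given)
Proper time: τ₀ = Δt/γ = 1770/7.18 = 247 days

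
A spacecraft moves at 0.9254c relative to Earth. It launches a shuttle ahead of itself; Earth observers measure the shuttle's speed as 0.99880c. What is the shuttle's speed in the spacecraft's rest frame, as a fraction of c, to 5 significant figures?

u' ≈ 0.96948c

Inverse velocity addition: u' = (u − v)/(1 − uv/c²)
= (0.99880 − 0.9254)/(1 − 0.99880×0.9254) = 0.073400/0.07571048 = 0.96948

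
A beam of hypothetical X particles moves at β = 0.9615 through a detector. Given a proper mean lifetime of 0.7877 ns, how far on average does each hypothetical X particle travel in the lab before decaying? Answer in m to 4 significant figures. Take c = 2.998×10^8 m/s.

d ≈ 0.8263 m

γ = 1/√(1 − 0.9615²) = 3.63894
Dilated lifetime: Δt = γτ₀ = 3.63894 × 0.7877 ns = 2.86640 ns
d = vΔt = 0.9615c × 2.86640 ns = 2.88258×10^8 m/s × 2.86640×10^-9 s = 0.8263 m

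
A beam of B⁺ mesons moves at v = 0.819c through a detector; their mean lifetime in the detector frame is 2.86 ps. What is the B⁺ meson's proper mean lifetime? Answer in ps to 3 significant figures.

γ = 1/√(1 − 0.819²) = 1.7428
Proper time: τ₀ = Δt/γ = 2.86/1.7428 = 1.64 ps

τ₀ ≈ 1.64 ps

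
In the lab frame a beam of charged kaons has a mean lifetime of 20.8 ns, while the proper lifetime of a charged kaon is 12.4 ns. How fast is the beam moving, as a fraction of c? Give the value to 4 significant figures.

β ≈ 0.8029

γ = Δt/τ₀ = 20.8/12.4 = 1.67742
β = √(1 − 1/γ²) = √(1 − 1/1.67742²) = 0.8029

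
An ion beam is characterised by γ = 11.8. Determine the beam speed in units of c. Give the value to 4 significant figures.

β ≈ 0.9964

β = √(1 − 1/γ²) = √(1 − 1/11.8²) = √(0.992818) = 0.9964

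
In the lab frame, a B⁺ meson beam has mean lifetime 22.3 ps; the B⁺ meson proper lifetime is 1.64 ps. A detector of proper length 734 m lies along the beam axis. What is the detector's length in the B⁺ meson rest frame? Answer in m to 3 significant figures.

Time dilation ⇒ γ = Δt/τ₀ = 22.3/1.64 = 13.598
Length contraction: L = L₀/γ = 734/13.598 = 54.0 m

L ≈ 54.0 m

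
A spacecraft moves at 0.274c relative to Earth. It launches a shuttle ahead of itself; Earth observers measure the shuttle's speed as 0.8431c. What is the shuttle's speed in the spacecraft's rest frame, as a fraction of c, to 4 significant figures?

u' ≈ 0.7401c

Inverse velocity addition: u' = (u − v)/(1 − uv/c²)
= (0.8431 − 0.274)/(1 − 0.8431×0.274) = 0.5691/0.768991 = 0.7401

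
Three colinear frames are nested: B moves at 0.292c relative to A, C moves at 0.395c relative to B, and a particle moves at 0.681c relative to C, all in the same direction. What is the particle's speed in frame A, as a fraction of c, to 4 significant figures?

u ≈ 0.9137c

Compose boost 2: (0.395 + 0.292)/(1 + 0.395×0.292) = 0.6870/1.11534 = 0.615956
Compose boost 3: (0.681 + 0.615956)/(1 + 0.681×0.615956) = 1.29696/1.41947 = 0.9137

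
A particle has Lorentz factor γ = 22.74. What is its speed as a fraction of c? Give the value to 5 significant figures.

β ≈ 0.99903

β = √(1 − 1/γ²) = √(1 − 1/22.74²) = √(0.9980662) = 0.99903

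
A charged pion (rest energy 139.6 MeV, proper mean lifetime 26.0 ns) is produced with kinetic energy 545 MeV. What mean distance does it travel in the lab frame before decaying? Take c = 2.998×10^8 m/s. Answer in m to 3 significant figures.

γ = 1 + K/(m₀c²) = 1 + 545/139.6 = 4.9040
β = √(1 − 1/γ²) = 0.97899
Dilated lifetime: γτ₀ = 4.9040 × 26.0 ns = 127.50 ns
d = βc·γτ₀ = 0.97899 × (2.998×10^8 m/s) × 1.2750×10^-7 s = 37.4 m

d ≈ 37.4 m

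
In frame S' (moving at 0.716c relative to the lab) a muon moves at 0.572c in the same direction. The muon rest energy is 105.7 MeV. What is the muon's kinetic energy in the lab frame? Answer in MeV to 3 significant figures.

u_lab = (0.572 + 0.716)/(1 + 0.572×0.716) = 0.913766
γ = 1/√(1 − 0.913766²) = 2.4616
K = (γ − 1)m₀c² = (2.4616 − 1) × 105.7 = 1.4616 × 105.7 = 154 MeV

K ≈ 154 MeV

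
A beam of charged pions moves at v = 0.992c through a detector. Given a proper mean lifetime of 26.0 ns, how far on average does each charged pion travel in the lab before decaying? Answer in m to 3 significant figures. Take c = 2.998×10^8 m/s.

d ≈ 61.3 m

γ = 1/√(1 − 0.992²) = 7.9216
Dilated lifetime: Δt = γτ₀ = 7.9216 × 26.0 ns = 205.96 ns
d = vΔt = 0.992c × 205.96 ns = 2.9740×10^8 m/s × 2.0596×10^-7 s = 61.3 m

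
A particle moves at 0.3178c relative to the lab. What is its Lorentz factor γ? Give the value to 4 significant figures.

γ ≈ 1.055

γ = 1/√(1 − β²) = 1/√(1 − 0.3178²) = 1/√(0.899003) = 1.055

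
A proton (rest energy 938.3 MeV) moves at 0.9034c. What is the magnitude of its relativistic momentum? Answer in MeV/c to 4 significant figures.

γ = 1/√(1 − 0.9034²) = 2.33210
p = γβm₀c = 2.33210 × 0.9034 × 938.3 MeV/c = 1977 MeV/c

p ≈ 1977 MeV/c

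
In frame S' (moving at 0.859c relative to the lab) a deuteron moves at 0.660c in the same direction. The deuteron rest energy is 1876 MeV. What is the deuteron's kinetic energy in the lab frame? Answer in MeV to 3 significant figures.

K ≈ 5770 MeV

u_lab = (0.660 + 0.859)/(1 + 0.660×0.859) = 0.969405
γ = 1/√(1 − 0.969405²) = 4.0739
K = (γ − 1)m₀c² = (4.0739 − 1) × 1876 = 3.0739 × 1876 = 5770 MeV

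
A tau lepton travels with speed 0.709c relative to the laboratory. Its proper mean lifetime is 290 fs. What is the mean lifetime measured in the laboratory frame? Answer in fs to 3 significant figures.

γ = 1/√(1 − 0.709²) = 1.4180
Time dilation: Δt = γτ₀ = 1.4180 × 290 fs = 411 fs

Δt ≈ 411 fs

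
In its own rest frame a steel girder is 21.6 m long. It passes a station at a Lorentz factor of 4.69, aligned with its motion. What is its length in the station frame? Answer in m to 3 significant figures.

γ = 4.69 (given)
Length contraction: L = L₀/γ = 21.6/4.69 = 4.61 m

L ≈ 4.61 m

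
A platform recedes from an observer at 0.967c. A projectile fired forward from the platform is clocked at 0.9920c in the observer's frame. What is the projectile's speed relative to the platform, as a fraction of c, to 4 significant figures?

Inverse velocity addition: u' = (u − v)/(1 − uv/c²)
= (0.9920 − 0.967)/(1 − 0.9920×0.967) = 0.02500/0.0407360 = 0.6137

u' ≈ 0.6137c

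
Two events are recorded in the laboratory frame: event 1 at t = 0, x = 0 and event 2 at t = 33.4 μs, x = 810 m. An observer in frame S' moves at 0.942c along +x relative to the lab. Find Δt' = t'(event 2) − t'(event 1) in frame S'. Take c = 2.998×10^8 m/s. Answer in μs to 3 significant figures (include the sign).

γ = 1/√(1 − 0.942²) = 2.9796
Δt' = γ(Δt − vΔx/c²) = 2.9796 × (33.4 μs − 0.942×810 m / (2.998×10^8 m/s))
= 2.9796 × (30.855 μs) = 91.9 μs

Δt' ≈ 91.9 μs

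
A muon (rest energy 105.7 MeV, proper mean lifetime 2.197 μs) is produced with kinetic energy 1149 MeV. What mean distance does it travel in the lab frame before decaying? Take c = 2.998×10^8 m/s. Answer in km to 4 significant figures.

γ = 1 + K/(m₀c²) = 1 + 1149/105.7 = 11.8704
β = √(1 − 1/γ²) = 0.996445
Dilated lifetime: γτ₀ = 11.8704 × 2.197 μs = 26.0792 μs
d = βc·γτ₀ = 0.996445 × (2.998×10^8 m/s) × 2.60792×10^-5 s = 7.791 km

d ≈ 7.791 km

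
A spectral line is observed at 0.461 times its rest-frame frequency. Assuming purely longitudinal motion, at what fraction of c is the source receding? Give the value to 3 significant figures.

β ≈ 0.649

f_obs/f_src = √((1−β)/(1+β)) = 0.461  ⇒  (1−β)/(1+β) = 0.21252
β = |1 − D²|/(1 + D²) = |1 − 0.21252|/(1 + 0.21252) = 0.649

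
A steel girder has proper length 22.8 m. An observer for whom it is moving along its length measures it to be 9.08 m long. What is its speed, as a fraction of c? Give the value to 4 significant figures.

β ≈ 0.9173

γ = L₀/L = 22.8/9.08 = 2.51101
β = √(1 − 1/γ²) = 0.9173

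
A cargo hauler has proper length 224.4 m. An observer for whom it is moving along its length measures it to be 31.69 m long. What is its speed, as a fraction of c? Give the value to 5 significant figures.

β ≈ 0.98998

γ = L₀/L = 224.4/31.69 = 7.081098
β = √(1 − 1/γ²) = 0.98998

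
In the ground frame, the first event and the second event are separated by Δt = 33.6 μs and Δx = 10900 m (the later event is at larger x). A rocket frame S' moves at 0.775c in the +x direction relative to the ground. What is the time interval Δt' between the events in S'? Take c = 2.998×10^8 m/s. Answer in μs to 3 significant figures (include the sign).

Δt' ≈ 8.58 μs

γ = 1/√(1 − 0.775²) = 1.5824
Δt' = γ(Δt − vΔx/c²) = 1.5824 × (33.6 μs − 0.775×10900 m / (2.998×10^8 m/s))
= 1.5824 × (5.4229 μs) = 8.58 μs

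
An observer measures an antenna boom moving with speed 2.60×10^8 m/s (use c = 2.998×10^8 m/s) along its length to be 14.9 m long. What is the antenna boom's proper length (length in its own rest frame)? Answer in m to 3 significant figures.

β = v/c = 2.60×10^8 / 2.998×10^8 = 0.86724
γ = 1/√(1 − 0.86724²) = 2.0085
L₀ = γL = 2.0085 × 14.9 = 29.9 m

L₀ ≈ 29.9 m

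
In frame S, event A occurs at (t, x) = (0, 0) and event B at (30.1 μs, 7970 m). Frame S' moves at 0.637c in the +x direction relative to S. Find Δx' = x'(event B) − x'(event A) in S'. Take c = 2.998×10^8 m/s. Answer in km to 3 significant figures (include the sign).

γ = 1/√(1 − 0.637²) = 1.2972
Δx' = γ(Δx − vΔt) = 1.2972 × (7970 m − 0.637×(2.998×10^8 m/s)×30.1×10^-6 s)
= 1.2972 × (2221.7 m) = 2.88 km

Δx' ≈ 2.88 km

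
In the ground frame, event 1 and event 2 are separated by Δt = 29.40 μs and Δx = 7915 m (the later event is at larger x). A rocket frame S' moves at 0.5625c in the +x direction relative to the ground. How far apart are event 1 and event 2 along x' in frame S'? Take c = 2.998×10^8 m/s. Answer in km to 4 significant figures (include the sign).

Δx' ≈ 3.577 km

γ = 1/√(1 − 0.5625²) = 1.20949
Δx' = γ(Δx − vΔt) = 1.20949 × (7915 m − 0.5625×(2.998×10^8 m/s)×29.40×10^-6 s)
= 1.20949 × (2957.06 m) = 3.577 km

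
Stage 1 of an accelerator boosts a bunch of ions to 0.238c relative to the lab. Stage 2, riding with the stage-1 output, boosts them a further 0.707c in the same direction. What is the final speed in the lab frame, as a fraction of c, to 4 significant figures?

u ≈ 0.8089c

Compose boost 2: (0.707 + 0.238)/(1 + 0.707×0.238) = 0.9450/1.16827 = 0.8089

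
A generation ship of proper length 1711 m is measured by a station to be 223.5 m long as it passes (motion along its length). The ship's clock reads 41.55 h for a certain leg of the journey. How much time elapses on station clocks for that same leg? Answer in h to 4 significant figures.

Length contraction ⇒ γ = L₀/L = 1711/223.5 = 7.65548
Time dilation: Δt = γτ₀ = 7.65548 × 41.55 h = 318.1 h

Δt ≈ 318.1 h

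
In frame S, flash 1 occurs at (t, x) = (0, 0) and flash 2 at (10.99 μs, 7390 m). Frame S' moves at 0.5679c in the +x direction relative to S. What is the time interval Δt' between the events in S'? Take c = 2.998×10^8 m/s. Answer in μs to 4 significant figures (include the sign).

γ = 1/√(1 − 0.5679²) = 1.21492
Δt' = γ(Δt − vΔx/c²) = 1.21492 × (10.99 μs − 0.5679×7390 m / (2.998×10^8 m/s))
= 1.21492 × (-3.00860 μs) = -3.655 μs

Δt' ≈ -3.655 μs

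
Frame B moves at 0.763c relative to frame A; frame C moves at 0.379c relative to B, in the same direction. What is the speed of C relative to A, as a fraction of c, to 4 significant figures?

u ≈ 0.8858c

Compose boost 2: (0.379 + 0.763)/(1 + 0.379×0.763) = 1.142/1.28918 = 0.8858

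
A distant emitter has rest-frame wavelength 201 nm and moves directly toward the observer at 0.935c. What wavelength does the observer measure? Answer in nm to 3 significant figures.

Relativistic Doppler: λ_obs = λ_src √((1−β)/(1+β))
= 201 × √(0.065000/1.9350) = 201 × 0.18328 = 36.8 nm

λ_obs ≈ 36.8 nm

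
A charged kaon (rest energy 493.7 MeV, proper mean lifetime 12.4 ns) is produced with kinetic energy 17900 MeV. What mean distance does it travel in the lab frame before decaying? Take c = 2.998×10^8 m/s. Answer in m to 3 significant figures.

d ≈ 138 m

γ = 1 + K/(m₀c²) = 1 + 17900/493.7 = 37.257
β = √(1 − 1/γ²) = 0.99964
Dilated lifetime: γτ₀ = 37.257 × 12.4 ns = 461.98 ns
d = βc·γτ₀ = 0.99964 × (2.998×10^8 m/s) × 4.6198×10^-7 s = 138 m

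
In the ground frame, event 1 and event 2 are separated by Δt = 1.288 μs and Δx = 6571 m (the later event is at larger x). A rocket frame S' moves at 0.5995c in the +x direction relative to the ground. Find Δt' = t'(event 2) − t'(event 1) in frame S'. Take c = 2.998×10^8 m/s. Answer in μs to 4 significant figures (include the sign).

γ = 1/√(1 − 0.5995²) = 1.24941
Δt' = γ(Δt − vΔx/c²) = 1.24941 × (1.288 μs − 0.5995×6571 m / (2.998×10^8 m/s))
= 1.24941 × (-11.8518 μs) = -14.81 μs

Δt' ≈ -14.81 μs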